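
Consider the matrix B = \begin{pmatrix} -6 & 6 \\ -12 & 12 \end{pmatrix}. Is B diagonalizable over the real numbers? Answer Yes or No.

Yes

Characteristic polynomial: p(λ) = λ^2 - 6λ = λ(λ - 6).
All 2 eigenvalues are distinct, so B is diagonalizable.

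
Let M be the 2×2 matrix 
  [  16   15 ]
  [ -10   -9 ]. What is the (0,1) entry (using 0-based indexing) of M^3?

Characteristic polynomial: s^2 - 7s + 6 = (s - 6)(s - 1), so the eigenvalues are 1, 6.
s=1: eigenvector (1, -1).
s=6: eigenvector (3, -2).
P = [[1, 3], [-1, -2]], D = diag(1, 6), P⁻¹ = [[-2, -3], [1, 1]].
M³ = P·diag(1, 216)·P⁻¹ = [[646, 645], [-430, -429]].
The requested entry is 645.

645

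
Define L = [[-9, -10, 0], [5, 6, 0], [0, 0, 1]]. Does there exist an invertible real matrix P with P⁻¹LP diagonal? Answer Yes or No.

Characteristic polynomial: p(t) = t^3 + 2t^2 - 7t + 4 = (t - 1)^2(t + 4).
t = 1 has algebraic multiplicity 2; rank(L − 1I) = 1, so geometric multiplicity = 2.
Every eigenvalue has geometric = algebraic multiplicity, so L is diagonalizable.

Yes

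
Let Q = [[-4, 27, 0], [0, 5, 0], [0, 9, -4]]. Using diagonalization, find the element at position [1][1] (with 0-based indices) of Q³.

125

Characteristic polynomial: λ^3 + 3λ^2 - 24λ - 80 = (λ - 5)(λ + 4)^2, so the eigenvalues are -4, -4, 5.
λ=-4: eigenvector (1, 0, 0).
λ=5: eigenvector (3, 1, 1).
λ=-4: eigenvector (-1, 0, 1).
P = [[1, 3, -1], [0, 1, 0], [0, 1, 1]], D = diag(-4, 5, -4), P⁻¹ = [[1, -4, 1], [0, 1, 0], [0, -1, 1]].
Q³ = P·diag(-64, 125, -64)·P⁻¹ = [[-64, 567, 0], [0, 125, 0], [0, 189, -64]].
The requested entry is 125.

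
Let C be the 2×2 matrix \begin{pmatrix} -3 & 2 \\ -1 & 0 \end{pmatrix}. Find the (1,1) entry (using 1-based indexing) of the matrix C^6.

127

Characteristic polynomial: λ^2 + 3λ + 2 = (λ + 1)(λ + 2), so the eigenvalues are -2, -1.
λ=-1: eigenvector (-1, -1).
λ=-2: eigenvector (2, 1).
P = [[-1, 2], [-1, 1]], D = diag(-1, -2), P⁻¹ = [[1, -2], [1, -1]].
C⁶ = P·diag(1, 64)·P⁻¹ = [[127, -126], [63, -62]].
The requested entry is 127.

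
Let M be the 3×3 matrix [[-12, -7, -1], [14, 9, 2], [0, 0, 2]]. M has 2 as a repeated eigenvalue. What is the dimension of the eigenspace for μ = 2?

M − 2I = [[-14, -7, -1], [14, 7, 2], [0, 0, 0]].
This matrix has rank 2, so its null space has dimension 3 − 2 = 1.

1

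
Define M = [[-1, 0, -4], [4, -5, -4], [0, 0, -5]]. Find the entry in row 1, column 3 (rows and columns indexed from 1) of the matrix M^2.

24

Characteristic polynomial: t^3 + 11t^2 + 35t + 25 = (t + 1)(t + 5)^2, so the eigenvalues are -5, -5, -1.
t=-1: eigenvector (1, 1, 0).
t=-5: eigenvector (0, 1, 0).
t=-5: eigenvector (1, 3, 1).
P = [[1, 0, 1], [1, 1, 3], [0, 0, 1]], D = diag(-1, -5, -5), P⁻¹ = [[1, 0, -1], [-1, 1, -2], [0, 0, 1]].
M² = P·diag(1, 25, 25)·P⁻¹ = [[1, 0, 24], [-24, 25, 24], [0, 0, 25]].
The requested entry is 24.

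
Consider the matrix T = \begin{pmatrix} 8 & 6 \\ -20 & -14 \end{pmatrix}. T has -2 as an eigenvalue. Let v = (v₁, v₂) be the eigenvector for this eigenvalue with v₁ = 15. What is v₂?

T + 2I = [[10, 6], [-20, -12]].
Solving (T + 2I)v = 0 gives the eigenspace spanned by (15, -25).
With v₁ = 15, v = (15, -25), so v₂ = -25.

-25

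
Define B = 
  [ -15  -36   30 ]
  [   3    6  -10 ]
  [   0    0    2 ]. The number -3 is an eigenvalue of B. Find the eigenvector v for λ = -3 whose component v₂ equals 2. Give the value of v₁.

-6

B + 3I = [[-12, -36, 30], [3, 9, -10], [0, 0, 5]].
Solving (B + 3I)v = 0 gives the eigenspace spanned by (-6, 2, 0).
With v₂ = 2, v = (-6, 2, 0), so v₁ = -6.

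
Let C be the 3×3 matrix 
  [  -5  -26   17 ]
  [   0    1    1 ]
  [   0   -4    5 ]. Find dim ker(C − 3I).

C − 3I = [[-8, -26, 17], [0, -2, 1], [0, -4, 2]].
This matrix has rank 2, so its null space has dimension 3 − 2 = 1.

1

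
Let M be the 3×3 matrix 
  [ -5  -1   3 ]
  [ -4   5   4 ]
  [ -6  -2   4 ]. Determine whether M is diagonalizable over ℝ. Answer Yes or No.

No

Characteristic polynomial: p(s) = s^3 - 4s^2 - 3s + 18 = (s - 3)^2(s + 2).
s = 3 has algebraic multiplicity 2; rank(M − 3I) = 2, so geometric multiplicity = 1.
Geometric multiplicity < algebraic multiplicity, so M is not diagonalizable.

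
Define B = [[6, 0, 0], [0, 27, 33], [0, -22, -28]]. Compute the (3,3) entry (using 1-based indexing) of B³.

-898

Characteristic polynomial: r^3 - 5r^2 - 36r + 180 = (r - 6)(r - 5)(r + 6), so the eigenvalues are -6, 5, 6.
r=6: eigenvector (1, 0, 0).
r=5: eigenvector (0, 3, -2).
r=-6: eigenvector (0, -1, 1).
P = [[1, 0, 0], [0, 3, -1], [0, -2, 1]], D = diag(6, 5, -6), P⁻¹ = [[1, 0, 0], [0, 1, 1], [0, 2, 3]].
B³ = P·diag(216, 125, -216)·P⁻¹ = [[216, 0, 0], [0, 807, 1023], [0, -682, -898]].
The requested entry is -898.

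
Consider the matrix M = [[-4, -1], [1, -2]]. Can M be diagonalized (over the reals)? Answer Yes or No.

Characteristic polynomial: p(μ) = μ^2 + 6μ + 9 = (μ + 3)^2.
μ = -3 has algebraic multiplicity 2; rank(M + 3I) = 1, so geometric multiplicity = 1.
Geometric multiplicity < algebraic multiplicity, so M is not diagonalizable.

No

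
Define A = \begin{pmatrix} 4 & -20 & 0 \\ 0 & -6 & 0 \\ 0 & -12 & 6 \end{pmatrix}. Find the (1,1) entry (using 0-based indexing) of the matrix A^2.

36

Characteristic polynomial: r^3 - 4r^2 - 36r + 144 = (r - 6)(r - 4)(r + 6), so the eigenvalues are -6, 4, 6.
r=4: eigenvector (1, 0, 0).
r=-6: eigenvector (2, 1, 1).
r=6: eigenvector (0, 0, 1).
P = [[1, 2, 0], [0, 1, 0], [0, 1, 1]], D = diag(4, -6, 6), P⁻¹ = [[1, -2, 0], [0, 1, 0], [0, -1, 1]].
A² = P·diag(16, 36, 36)·P⁻¹ = [[16, 40, 0], [0, 36, 0], [0, 0, 36]].
The requested entry is 36.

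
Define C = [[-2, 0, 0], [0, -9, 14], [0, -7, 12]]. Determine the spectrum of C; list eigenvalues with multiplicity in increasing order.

-2, -2, 5

Characteristic polynomial: p(s) = s^3 - s^2 - 16s - 20 = (s - 5)(s + 2)^2.
Roots (with multiplicity): -2, -2, 5.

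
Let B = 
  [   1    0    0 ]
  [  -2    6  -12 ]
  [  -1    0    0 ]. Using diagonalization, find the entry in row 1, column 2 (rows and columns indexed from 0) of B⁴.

Characteristic polynomial: s^3 - 7s^2 + 6s = s(s - 6)(s - 1), so the eigenvalues are 0, 1, 6.
s=6: eigenvector (0, 1, 0).
s=1: eigenvector (1, -2, -1).
s=0: eigenvector (0, 2, 1).
P = [[0, 1, 0], [1, -2, 2], [0, -1, 1]], D = diag(6, 1, 0), P⁻¹ = [[0, 1, -2], [1, 0, 0], [1, 0, 1]].
B⁴ = P·diag(1296, 1, 0)·P⁻¹ = [[1, 0, 0], [-2, 1296, -2592], [-1, 0, 0]].
The requested entry is -2592.

-2592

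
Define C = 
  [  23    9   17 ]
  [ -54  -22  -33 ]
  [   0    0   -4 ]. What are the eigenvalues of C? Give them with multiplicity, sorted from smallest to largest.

Characteristic polynomial: p(μ) = μ^3 + 3μ^2 - 24μ - 80 = (μ - 5)(μ + 4)^2.
Roots (with multiplicity): -4, -4, 5.

-4, -4, 5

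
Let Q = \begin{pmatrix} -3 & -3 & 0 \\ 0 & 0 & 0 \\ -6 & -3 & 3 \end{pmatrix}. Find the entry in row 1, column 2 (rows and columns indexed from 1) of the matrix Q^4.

81

Characteristic polynomial: λ^3 - 9λ = λ(λ - 3)(λ + 3), so the eigenvalues are -3, 0, 3.
λ=-3: eigenvector (1, 0, 1).
λ=0: eigenvector (-1, 1, -1).
λ=3: eigenvector (0, 0, 1).
P = [[1, -1, 0], [0, 1, 0], [1, -1, 1]], D = diag(-3, 0, 3), P⁻¹ = [[1, 1, 0], [0, 1, 0], [-1, 0, 1]].
Q⁴ = P·diag(81, 0, 81)·P⁻¹ = [[81, 81, 0], [0, 0, 0], [0, 81, 81]].
The requested entry is 81.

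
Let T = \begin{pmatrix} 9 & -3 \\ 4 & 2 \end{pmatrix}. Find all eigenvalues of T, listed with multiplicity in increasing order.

5, 6

Characteristic polynomial: p(r) = r^2 - 11r + 30 = (r - 6)(r - 5).
Roots (with multiplicity): 5, 6.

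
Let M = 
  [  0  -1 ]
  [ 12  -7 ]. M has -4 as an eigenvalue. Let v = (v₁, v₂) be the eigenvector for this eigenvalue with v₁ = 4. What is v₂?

M + 4I = [[4, -1], [12, -3]].
Solving (M + 4I)v = 0 gives the eigenspace spanned by (4, 16).
With v₁ = 4, v = (4, 16), so v₂ = 16.

16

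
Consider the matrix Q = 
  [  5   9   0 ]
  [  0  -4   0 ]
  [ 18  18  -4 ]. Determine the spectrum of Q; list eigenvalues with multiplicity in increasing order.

Characteristic polynomial: p(λ) = λ^3 + 3λ^2 - 24λ - 80 = (λ - 5)(λ + 4)^2.
Roots (with multiplicity): -4, -4, 5.

-4, -4, 5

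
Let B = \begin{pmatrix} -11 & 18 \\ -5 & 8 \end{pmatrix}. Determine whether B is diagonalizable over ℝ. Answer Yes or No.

Characteristic polynomial: p(r) = r^2 + 3r + 2 = (r + 1)(r + 2).
All 2 eigenvalues are distinct, so B is diagonalizable.

Yes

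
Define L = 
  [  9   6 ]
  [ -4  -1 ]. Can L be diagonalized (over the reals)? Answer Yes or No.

Characteristic polynomial: p(r) = r^2 - 8r + 15 = (r - 5)(r - 3).
All 2 eigenvalues are distinct, so L is diagonalizable.

Yes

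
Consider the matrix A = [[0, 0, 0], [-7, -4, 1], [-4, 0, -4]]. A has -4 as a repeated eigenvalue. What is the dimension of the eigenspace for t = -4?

1

A + 4I = [[4, 0, 0], [-7, 0, 1], [-4, 0, 0]].
This matrix has rank 2, so its null space has dimension 3 − 2 = 1.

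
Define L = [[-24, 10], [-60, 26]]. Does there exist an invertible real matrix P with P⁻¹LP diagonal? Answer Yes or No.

Characteristic polynomial: p(λ) = λ^2 - 2λ - 24 = (λ - 6)(λ + 4).
All 2 eigenvalues are distinct, so L is diagonalizable.

Yes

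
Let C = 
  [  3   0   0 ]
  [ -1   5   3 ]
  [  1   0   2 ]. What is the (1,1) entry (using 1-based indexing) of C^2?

9

Characteristic polynomial: r^3 - 10r^2 + 31r - 30 = (r - 5)(r - 3)(r - 2), so the eigenvalues are 2, 3, 5.
r=2: eigenvector (0, -1, 1).
r=5: eigenvector (0, 1, 0).
r=3: eigenvector (1, -1, 1).
P = [[0, 0, 1], [-1, 1, -1], [1, 0, 1]], D = diag(2, 5, 3), P⁻¹ = [[-1, 0, 1], [0, 1, 1], [1, 0, 0]].
C² = P·diag(4, 25, 9)·P⁻¹ = [[9, 0, 0], [-5, 25, 21], [5, 0, 4]].
The requested entry is 9.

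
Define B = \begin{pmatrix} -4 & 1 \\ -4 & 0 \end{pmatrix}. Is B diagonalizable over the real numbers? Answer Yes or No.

Characteristic polynomial: p(r) = r^2 + 4r + 4 = (r + 2)^2.
r = -2 has algebraic multiplicity 2; rank(B + 2I) = 1, so geometric multiplicity = 1.
Geometric multiplicity < algebraic multiplicity, so B is not diagonalizable.

No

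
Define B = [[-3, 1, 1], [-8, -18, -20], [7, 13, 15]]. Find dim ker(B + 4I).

1

B + 4I = [[1, 1, 1], [-8, -14, -20], [7, 13, 19]].
This matrix has rank 2, so its null space has dimension 3 − 2 = 1.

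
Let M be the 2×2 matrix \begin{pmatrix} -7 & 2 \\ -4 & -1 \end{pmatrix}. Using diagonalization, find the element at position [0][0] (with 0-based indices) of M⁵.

-6007

Characteristic polynomial: r^2 + 8r + 15 = (r + 3)(r + 5), so the eigenvalues are -5, -3.
r=-3: eigenvector (-1, -2).
r=-5: eigenvector (1, 1).
P = [[-1, 1], [-2, 1]], D = diag(-3, -5), P⁻¹ = [[1, -1], [2, -1]].
M⁵ = P·diag(-243, -3125)·P⁻¹ = [[-6007, 2882], [-5764, 2639]].
The requested entry is -6007.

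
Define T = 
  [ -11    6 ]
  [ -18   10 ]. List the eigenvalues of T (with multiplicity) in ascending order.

-2, 1

Characteristic polynomial: p(r) = r^2 + r - 2 = (r - 1)(r + 2).
Roots (with multiplicity): -2, 1.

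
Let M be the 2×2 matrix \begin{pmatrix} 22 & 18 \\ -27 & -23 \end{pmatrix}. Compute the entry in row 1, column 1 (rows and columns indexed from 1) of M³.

442

Characteristic polynomial: r^2 + r - 20 = (r - 4)(r + 5), so the eigenvalues are -5, 4.
r=-5: eigenvector (-2, 3).
r=4: eigenvector (-1, 1).
P = [[-2, -1], [3, 1]], D = diag(-5, 4), P⁻¹ = [[1, 1], [-3, -2]].
M³ = P·diag(-125, 64)·P⁻¹ = [[442, 378], [-567, -503]].
The requested entry is 442.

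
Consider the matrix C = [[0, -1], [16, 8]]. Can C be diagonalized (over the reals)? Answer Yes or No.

No

Characteristic polynomial: p(r) = r^2 - 8r + 16 = (r - 4)^2.
r = 4 has algebraic multiplicity 2; rank(C − 4I) = 1, so geometric multiplicity = 1.
Geometric multiplicity < algebraic multiplicity, so C is not diagonalizable.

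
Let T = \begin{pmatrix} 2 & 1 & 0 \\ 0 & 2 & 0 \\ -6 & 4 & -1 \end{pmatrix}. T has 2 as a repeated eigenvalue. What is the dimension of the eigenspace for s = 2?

1

T − 2I = [[0, 1, 0], [0, 0, 0], [-6, 4, -3]].
This matrix has rank 2, so its null space has dimension 3 − 2 = 1.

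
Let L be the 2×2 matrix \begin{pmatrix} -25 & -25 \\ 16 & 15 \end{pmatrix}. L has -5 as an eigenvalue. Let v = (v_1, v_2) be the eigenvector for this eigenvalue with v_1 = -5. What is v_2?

L + 5I = [[-20, -25], [16, 20]].
Solving (L + 5I)v = 0 gives the eigenspace spanned by (-5, 4).
With v_1 = -5, v = (-5, 4), so v_2 = 4.

4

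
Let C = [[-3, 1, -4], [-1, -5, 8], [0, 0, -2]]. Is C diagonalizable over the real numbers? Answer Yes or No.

No

Characteristic polynomial: p(s) = s^3 + 10s^2 + 32s + 32 = (s + 2)(s + 4)^2.
s = -4 has algebraic multiplicity 2; rank(C + 4I) = 2, so geometric multiplicity = 1.
Geometric multiplicity < algebraic multiplicity, so C is not diagonalizable.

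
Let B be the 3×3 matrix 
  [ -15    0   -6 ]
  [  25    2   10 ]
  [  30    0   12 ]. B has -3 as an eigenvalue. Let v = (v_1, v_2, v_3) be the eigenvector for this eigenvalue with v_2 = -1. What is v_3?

-2

B + 3I = [[-12, 0, -6], [25, 5, 10], [30, 0, 15]].
Solving (B + 3I)v = 0 gives the eigenspace spanned by (1, -1, -2).
With v_2 = -1, v = (1, -1, -2), so v_3 = -2.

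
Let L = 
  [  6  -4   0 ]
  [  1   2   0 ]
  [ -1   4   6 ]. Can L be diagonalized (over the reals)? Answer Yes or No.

Characteristic polynomial: p(r) = r^3 - 14r^2 + 64r - 96 = (r - 6)(r - 4)^2.
r = 4 has algebraic multiplicity 2; rank(L − 4I) = 2, so geometric multiplicity = 1.
Geometric multiplicity < algebraic multiplicity, so L is not diagonalizable.

No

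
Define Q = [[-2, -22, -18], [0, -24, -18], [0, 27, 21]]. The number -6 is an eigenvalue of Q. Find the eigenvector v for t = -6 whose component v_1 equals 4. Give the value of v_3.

Q + 6I = [[4, -22, -18], [0, -18, -18], [0, 27, 27]].
Solving (Q + 6I)v = 0 gives the eigenspace spanned by (4, 4, -4).
With v_1 = 4, v = (4, 4, -4), so v_3 = -4.

-4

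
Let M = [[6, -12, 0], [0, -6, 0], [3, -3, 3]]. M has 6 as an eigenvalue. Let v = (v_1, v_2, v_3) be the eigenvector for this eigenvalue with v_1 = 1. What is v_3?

M − 6I = [[0, -12, 0], [0, -12, 0], [3, -3, -3]].
Solving (M − 6I)v = 0 gives the eigenspace spanned by (1, 0, 1).
With v_1 = 1, v = (1, 0, 1), so v_3 = 1.

1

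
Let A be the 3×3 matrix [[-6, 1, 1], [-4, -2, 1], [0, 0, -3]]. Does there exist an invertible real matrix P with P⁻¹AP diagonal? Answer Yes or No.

Characteristic polynomial: p(t) = t^3 + 11t^2 + 40t + 48 = (t + 3)(t + 4)^2.
t = -4 has algebraic multiplicity 2; rank(A + 4I) = 2, so geometric multiplicity = 1.
Geometric multiplicity < algebraic multiplicity, so A is not diagonalizable.

No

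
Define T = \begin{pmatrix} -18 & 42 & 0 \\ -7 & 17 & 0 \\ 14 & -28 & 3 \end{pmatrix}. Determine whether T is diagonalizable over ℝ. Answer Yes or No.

Yes

Characteristic polynomial: p(r) = r^3 - 2r^2 - 15r + 36 = (r - 3)^2(r + 4).
r = 3 has algebraic multiplicity 2; rank(T − 3I) = 1, so geometric multiplicity = 2.
Every eigenvalue has geometric = algebraic multiplicity, so T is diagonalizable.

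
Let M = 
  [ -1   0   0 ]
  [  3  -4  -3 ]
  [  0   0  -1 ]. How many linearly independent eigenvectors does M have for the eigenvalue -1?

2

M + 1I = [[0, 0, 0], [3, -3, -3], [0, 0, 0]].
This matrix has rank 1, so its null space has dimension 3 − 1 = 2.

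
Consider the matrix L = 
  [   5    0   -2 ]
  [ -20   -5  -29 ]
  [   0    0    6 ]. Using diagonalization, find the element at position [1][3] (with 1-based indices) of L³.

Characteristic polynomial: s^3 - 6s^2 - 25s + 150 = (s - 6)(s - 5)(s + 5), so the eigenvalues are -5, 5, 6.
s=5: eigenvector (1, -2, 0).
s=-5: eigenvector (0, 1, 0).
s=6: eigenvector (-2, 1, 1).
P = [[1, 0, -2], [-2, 1, 1], [0, 0, 1]], D = diag(5, -5, 6), P⁻¹ = [[1, 0, 2], [2, 1, 3], [0, 0, 1]].
L³ = P·diag(125, -125, 216)·P⁻¹ = [[125, 0, -182], [-500, -125, -659], [0, 0, 216]].
The requested entry is -182.

-182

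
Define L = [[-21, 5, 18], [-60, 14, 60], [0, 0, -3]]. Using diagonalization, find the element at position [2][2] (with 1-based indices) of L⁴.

Characteristic polynomial: λ^3 + 10λ^2 + 27λ + 18 = (λ + 1)(λ + 3)(λ + 6), so the eigenvalues are -6, -3, -1.
λ=-1: eigenvector (-1, -4, 0).
λ=-6: eigenvector (1, 3, 0).
λ=-3: eigenvector (1, 0, 1).
P = [[-1, 1, 1], [-4, 3, 0], [0, 0, 1]], D = diag(-1, -6, -3), P⁻¹ = [[3, -1, -3], [4, -1, -4], [0, 0, 1]].
L⁴ = P·diag(1, 1296, 81)·P⁻¹ = [[5181, -1295, -5100], [15540, -3884, -15540], [0, 0, 81]].
The requested entry is -3884.

-3884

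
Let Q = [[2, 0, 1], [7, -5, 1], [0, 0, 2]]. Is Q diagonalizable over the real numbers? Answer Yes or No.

Characteristic polynomial: p(r) = r^3 + r^2 - 16r + 20 = (r - 2)^2(r + 5).
r = 2 has algebraic multiplicity 2; rank(Q − 2I) = 2, so geometric multiplicity = 1.
Geometric multiplicity < algebraic multiplicity, so Q is not diagonalizable.

No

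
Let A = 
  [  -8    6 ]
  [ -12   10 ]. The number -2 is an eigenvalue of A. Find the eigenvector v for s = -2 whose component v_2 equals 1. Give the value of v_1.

A + 2I = [[-6, 6], [-12, 12]].
Solving (A + 2I)v = 0 gives the eigenspace spanned by (1, 1).
With v_2 = 1, v = (1, 1), so v_1 = 1.

1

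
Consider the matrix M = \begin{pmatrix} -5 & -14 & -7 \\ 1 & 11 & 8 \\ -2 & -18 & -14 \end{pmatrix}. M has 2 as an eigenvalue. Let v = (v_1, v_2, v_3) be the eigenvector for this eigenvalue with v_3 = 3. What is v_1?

3

M − 2I = [[-7, -14, -7], [1, 9, 8], [-2, -18, -16]].
Solving (M − 2I)v = 0 gives the eigenspace spanned by (3, -3, 3).
With v_3 = 3, v = (3, -3, 3), so v_1 = 3.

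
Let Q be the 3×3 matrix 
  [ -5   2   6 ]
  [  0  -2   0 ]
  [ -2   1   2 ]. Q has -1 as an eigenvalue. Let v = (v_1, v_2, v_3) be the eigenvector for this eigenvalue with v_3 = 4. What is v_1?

Q + 1I = [[-4, 2, 6], [0, -1, 0], [-2, 1, 3]].
Solving (Q + 1I)v = 0 gives the eigenspace spanned by (6, 0, 4).
With v_3 = 4, v = (6, 0, 4), so v_1 = 6.

6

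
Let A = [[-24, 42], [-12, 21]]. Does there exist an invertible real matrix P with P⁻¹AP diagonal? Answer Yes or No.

Characteristic polynomial: p(s) = s^2 + 3s = s(s + 3).
All 2 eigenvalues are distinct, so A is diagonalizable.

Yes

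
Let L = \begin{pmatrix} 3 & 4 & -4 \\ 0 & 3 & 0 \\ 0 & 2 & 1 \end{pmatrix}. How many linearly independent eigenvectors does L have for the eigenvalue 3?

2

L − 3I = [[0, 4, -4], [0, 0, 0], [0, 2, -2]].
This matrix has rank 1, so its null space has dimension 3 − 1 = 2.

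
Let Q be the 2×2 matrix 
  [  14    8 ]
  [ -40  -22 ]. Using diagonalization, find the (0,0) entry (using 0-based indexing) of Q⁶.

Characteristic polynomial: λ^2 + 8λ + 12 = (λ + 2)(λ + 6), so the eigenvalues are -6, -2.
λ=-2: eigenvector (1, -2).
λ=-6: eigenvector (-2, 5).
P = [[1, -2], [-2, 5]], D = diag(-2, -6), P⁻¹ = [[5, 2], [2, 1]].
Q⁶ = P·diag(64, 46656)·P⁻¹ = [[-186304, -93184], [465920, 233024]].
The requested entry is -186304.

-186304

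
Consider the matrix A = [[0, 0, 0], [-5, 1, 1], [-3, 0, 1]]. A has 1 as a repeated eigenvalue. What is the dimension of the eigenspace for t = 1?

1

A − 1I = [[-1, 0, 0], [-5, 0, 1], [-3, 0, 0]].
This matrix has rank 2, so its null space has dimension 3 − 2 = 1.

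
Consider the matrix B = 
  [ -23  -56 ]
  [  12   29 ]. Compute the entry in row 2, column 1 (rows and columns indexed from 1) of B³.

372

Characteristic polynomial: s^2 - 6s + 5 = (s - 5)(s - 1), so the eigenvalues are 1, 5.
s=1: eigenvector (7, -3).
s=5: eigenvector (-2, 1).
P = [[7, -2], [-3, 1]], D = diag(1, 5), P⁻¹ = [[1, 2], [3, 7]].
B³ = P·diag(1, 125)·P⁻¹ = [[-743, -1736], [372, 869]].
The requested entry is 372.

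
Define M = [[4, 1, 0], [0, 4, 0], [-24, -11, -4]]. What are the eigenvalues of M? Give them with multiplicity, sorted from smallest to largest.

-4, 4, 4

Characteristic polynomial: p(t) = t^3 - 4t^2 - 16t + 64 = (t - 4)^2(t + 4).
Roots (with multiplicity): -4, 4, 4.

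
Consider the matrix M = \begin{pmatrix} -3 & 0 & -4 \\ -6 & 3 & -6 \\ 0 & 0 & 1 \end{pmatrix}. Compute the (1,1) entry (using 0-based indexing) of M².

9

Characteristic polynomial: r^3 - r^2 - 9r + 9 = (r - 3)(r - 1)(r + 3), so the eigenvalues are -3, 1, 3.
r=1: eigenvector (-1, 0, 1).
r=3: eigenvector (0, 1, 0).
r=-3: eigenvector (1, 1, 0).
P = [[-1, 0, 1], [0, 1, 1], [1, 0, 0]], D = diag(1, 3, -3), P⁻¹ = [[0, 0, 1], [-1, 1, -1], [1, 0, 1]].
M² = P·diag(1, 9, 9)·P⁻¹ = [[9, 0, 8], [0, 9, 0], [0, 0, 1]].
The requested entry is 9.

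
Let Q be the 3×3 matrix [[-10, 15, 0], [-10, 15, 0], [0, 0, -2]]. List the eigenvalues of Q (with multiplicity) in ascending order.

Characteristic polynomial: p(t) = t^3 - 3t^2 - 10t = t(t - 5)(t + 2).
Roots (with multiplicity): -2, 0, 5.

-2, 0, 5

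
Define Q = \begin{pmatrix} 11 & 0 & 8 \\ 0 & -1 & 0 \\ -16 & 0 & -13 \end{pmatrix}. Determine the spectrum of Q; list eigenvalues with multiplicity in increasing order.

-5, -1, 3

Characteristic polynomial: p(λ) = λ^3 + 3λ^2 - 13λ - 15 = (λ - 3)(λ + 1)(λ + 5).
Roots (with multiplicity): -5, -1, 3.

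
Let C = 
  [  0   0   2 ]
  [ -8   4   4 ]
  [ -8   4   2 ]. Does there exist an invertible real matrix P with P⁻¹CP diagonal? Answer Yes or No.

Yes

Characteristic polynomial: p(t) = t^3 - 6t^2 + 8t = t(t - 4)(t - 2).
All 3 eigenvalues are distinct, so C is diagonalizable.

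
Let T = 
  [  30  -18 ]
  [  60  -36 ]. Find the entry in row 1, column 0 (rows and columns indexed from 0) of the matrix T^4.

Characteristic polynomial: μ^2 + 6μ = μ(μ + 6), so the eigenvalues are -6, 0.
μ=-6: eigenvector (1, 2).
μ=0: eigenvector (-3, -5).
P = [[1, -3], [2, -5]], D = diag(-6, 0), P⁻¹ = [[-5, 3], [-2, 1]].
T⁴ = P·diag(1296, 0)·P⁻¹ = [[-6480, 3888], [-12960, 7776]].
The requested entry is -12960.

-12960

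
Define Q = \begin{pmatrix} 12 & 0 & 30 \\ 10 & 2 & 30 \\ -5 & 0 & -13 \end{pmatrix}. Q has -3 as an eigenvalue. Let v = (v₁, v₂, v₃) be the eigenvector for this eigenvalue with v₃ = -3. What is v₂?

6

Q + 3I = [[15, 0, 30], [10, 5, 30], [-5, 0, -10]].
Solving (Q + 3I)v = 0 gives the eigenspace spanned by (6, 6, -3).
With v₃ = -3, v = (6, 6, -3), so v₂ = 6.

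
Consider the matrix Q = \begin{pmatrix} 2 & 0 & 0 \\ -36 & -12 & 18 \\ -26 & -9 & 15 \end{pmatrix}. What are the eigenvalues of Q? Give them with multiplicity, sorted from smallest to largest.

Characteristic polynomial: p(μ) = μ^3 - 5μ^2 - 12μ + 36 = (μ - 6)(μ - 2)(μ + 3).
Roots (with multiplicity): -3, 2, 6.

-3, 2, 6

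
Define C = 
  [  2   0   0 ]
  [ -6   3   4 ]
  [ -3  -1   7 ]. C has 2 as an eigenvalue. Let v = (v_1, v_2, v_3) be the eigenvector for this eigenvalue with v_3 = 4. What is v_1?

C − 2I = [[0, 0, 0], [-6, 1, 4], [-3, -1, 5]].
Solving (C − 2I)v = 0 gives the eigenspace spanned by (4, 8, 4).
With v_3 = 4, v = (4, 8, 4), so v_1 = 4.

4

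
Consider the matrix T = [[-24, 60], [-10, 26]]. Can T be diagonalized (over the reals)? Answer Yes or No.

Yes

Characteristic polynomial: p(r) = r^2 - 2r - 24 = (r - 6)(r + 4).
All 2 eigenvalues are distinct, so T is diagonalizable.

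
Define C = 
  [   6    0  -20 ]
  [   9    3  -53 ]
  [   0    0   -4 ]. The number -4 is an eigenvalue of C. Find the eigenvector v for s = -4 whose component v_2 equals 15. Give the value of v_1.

C + 4I = [[10, 0, -20], [9, 7, -53], [0, 0, 0]].
Solving (C + 4I)v = 0 gives the eigenspace spanned by (6, 15, 3).
With v_2 = 15, v = (6, 15, 3), so v_1 = 6.

6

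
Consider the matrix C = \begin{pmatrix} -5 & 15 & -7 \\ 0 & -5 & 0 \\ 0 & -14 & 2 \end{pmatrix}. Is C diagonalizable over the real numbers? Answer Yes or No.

No

Characteristic polynomial: p(μ) = μ^3 + 8μ^2 + 5μ - 50 = (μ - 2)(μ + 5)^2.
μ = -5 has algebraic multiplicity 2; rank(C + 5I) = 2, so geometric multiplicity = 1.
Geometric multiplicity < algebraic multiplicity, so C is not diagonalizable.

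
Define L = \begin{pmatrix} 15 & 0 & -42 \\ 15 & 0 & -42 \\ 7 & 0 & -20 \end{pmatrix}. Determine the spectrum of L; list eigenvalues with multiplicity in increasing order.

Characteristic polynomial: p(λ) = λ^3 + 5λ^2 - 6λ = λ(λ - 1)(λ + 6).
Roots (with multiplicity): -6, 0, 1.

-6, 0, 1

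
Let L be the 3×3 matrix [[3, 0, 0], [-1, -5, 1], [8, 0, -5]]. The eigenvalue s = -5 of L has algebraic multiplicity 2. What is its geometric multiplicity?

1

L + 5I = [[8, 0, 0], [-1, 0, 1], [8, 0, 0]].
This matrix has rank 2, so its null space has dimension 3 − 2 = 1.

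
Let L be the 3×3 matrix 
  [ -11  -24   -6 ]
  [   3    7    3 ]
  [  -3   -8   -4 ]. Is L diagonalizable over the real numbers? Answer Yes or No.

Yes

Characteristic polynomial: p(λ) = λ^3 + 8λ^2 + 17λ + 10 = (λ + 1)(λ + 2)(λ + 5).
All 3 eigenvalues are distinct, so L is diagonalizable.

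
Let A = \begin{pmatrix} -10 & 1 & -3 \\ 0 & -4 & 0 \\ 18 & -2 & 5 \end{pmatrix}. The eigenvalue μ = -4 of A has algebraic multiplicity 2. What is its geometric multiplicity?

1

A + 4I = [[-6, 1, -3], [0, 0, 0], [18, -2, 9]].
This matrix has rank 2, so its null space has dimension 3 − 2 = 1.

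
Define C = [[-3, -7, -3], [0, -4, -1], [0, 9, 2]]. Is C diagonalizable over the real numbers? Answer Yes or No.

No

Characteristic polynomial: p(μ) = μ^3 + 5μ^2 + 7μ + 3 = (μ + 1)^2(μ + 3).
μ = -1 has algebraic multiplicity 2; rank(C + 1I) = 2, so geometric multiplicity = 1.
Geometric multiplicity < algebraic multiplicity, so C is not diagonalizable.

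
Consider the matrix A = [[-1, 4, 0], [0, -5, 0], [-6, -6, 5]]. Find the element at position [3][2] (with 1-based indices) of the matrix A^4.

Characteristic polynomial: s^3 + s^2 - 25s - 25 = (s - 5)(s + 1)(s + 5), so the eigenvalues are -5, -1, 5.
s=-5: eigenvector (-1, 1, 0).
s=-1: eigenvector (1, 0, 1).
s=5: eigenvector (0, 0, 1).
P = [[-1, 1, 0], [1, 0, 0], [0, 1, 1]], D = diag(-5, -1, 5), P⁻¹ = [[0, 1, 0], [1, 1, 0], [-1, -1, 1]].
A⁴ = P·diag(625, 1, 625)·P⁻¹ = [[1, -624, 0], [0, 625, 0], [-624, -624, 625]].
The requested entry is -624.

-624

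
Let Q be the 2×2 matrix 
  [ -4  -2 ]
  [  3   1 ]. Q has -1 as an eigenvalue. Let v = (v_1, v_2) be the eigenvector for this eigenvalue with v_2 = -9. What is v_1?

Q + 1I = [[-3, -2], [3, 2]].
Solving (Q + 1I)v = 0 gives the eigenspace spanned by (6, -9).
With v_2 = -9, v = (6, -9), so v_1 = 6.

6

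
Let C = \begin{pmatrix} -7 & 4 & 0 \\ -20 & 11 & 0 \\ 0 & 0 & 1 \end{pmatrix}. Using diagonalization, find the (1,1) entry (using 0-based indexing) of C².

Characteristic polynomial: μ^3 - 5μ^2 + 7μ - 3 = (μ - 3)(μ - 1)^2, so the eigenvalues are 1, 1, 3.
μ=1: eigenvector (-3, -6, -2).
μ=3: eigenvector (2, 5, 0).
μ=1: eigenvector (2, 4, 1).
P = [[-3, 2, 2], [-6, 5, 4], [-2, 0, 1]], D = diag(1, 3, 1), P⁻¹ = [[5, -2, -2], [-2, 1, 0], [10, -4, -3]].
C² = P·diag(1, 9, 1)·P⁻¹ = [[-31, 16, 0], [-80, 41, 0], [0, 0, 1]].
The requested entry is 41.

41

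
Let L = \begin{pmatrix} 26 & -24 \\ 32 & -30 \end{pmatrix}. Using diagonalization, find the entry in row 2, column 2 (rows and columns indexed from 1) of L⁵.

Characteristic polynomial: t^2 + 4t - 12 = (t - 2)(t + 6), so the eigenvalues are -6, 2.
t=2: eigenvector (1, 1).
t=-6: eigenvector (3, 4).
P = [[1, 3], [1, 4]], D = diag(2, -6), P⁻¹ = [[4, -3], [-1, 1]].
L⁵ = P·diag(32, -7776)·P⁻¹ = [[23456, -23424], [31232, -31200]].
The requested entry is -31200.

-31200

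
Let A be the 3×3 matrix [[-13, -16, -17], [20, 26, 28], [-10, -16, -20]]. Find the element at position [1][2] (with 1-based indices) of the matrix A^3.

Characteristic polynomial: r^3 + 7r^2 - 36 = (r - 2)(r + 3)(r + 6), so the eigenvalues are -6, -3, 2.
r=2: eigenvector (1, -2, 1).
r=-6: eigenvector (2, -3, 2).
r=-3: eigenvector (3, -4, 2).
P = [[1, 2, 3], [-2, -3, -4], [1, 2, 2]], D = diag(2, -6, -3), P⁻¹ = [[-2, -2, -1], [0, 1, 2], [1, 0, -1]].
A³ = P·diag(8, -216, -27)·P⁻¹ = [[-97, -448, -791], [140, 680, 1204], [-70, -448, -818]].
The requested entry is -448.

-448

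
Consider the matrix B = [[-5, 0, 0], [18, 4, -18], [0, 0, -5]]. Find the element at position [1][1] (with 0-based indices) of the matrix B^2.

16

Characteristic polynomial: μ^3 + 6μ^2 - 15μ - 100 = (μ - 4)(μ + 5)^2, so the eigenvalues are -5, -5, 4.
μ=-5: eigenvector (1, 0, 1).
μ=-5: eigenvector (0, 2, 1).
μ=4: eigenvector (0, 1, 0).
P = [[1, 0, 0], [0, 2, 1], [1, 1, 0]], D = diag(-5, -5, 4), P⁻¹ = [[1, 0, 0], [-1, 0, 1], [2, 1, -2]].
B² = P·diag(25, 25, 16)·P⁻¹ = [[25, 0, 0], [-18, 16, 18], [0, 0, 25]].
The requested entry is 16.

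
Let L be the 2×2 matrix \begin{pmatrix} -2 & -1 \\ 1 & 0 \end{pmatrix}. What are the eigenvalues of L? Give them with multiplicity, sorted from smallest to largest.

Characteristic polynomial: p(r) = r^2 + 2r + 1 = (r + 1)^2.
Roots (with multiplicity): -1, -1.

-1, -1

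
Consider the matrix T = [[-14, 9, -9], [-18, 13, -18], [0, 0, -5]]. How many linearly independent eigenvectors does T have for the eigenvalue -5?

2

T + 5I = [[-9, 9, -9], [-18, 18, -18], [0, 0, 0]].
This matrix has rank 1, so its null space has dimension 3 − 1 = 2.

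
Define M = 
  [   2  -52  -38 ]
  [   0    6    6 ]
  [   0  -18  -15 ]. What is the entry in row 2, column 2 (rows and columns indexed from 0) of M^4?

4941

Characteristic polynomial: λ^3 + 7λ^2 - 36 = (λ - 2)(λ + 3)(λ + 6), so the eigenvalues are -6, -3, 2.
λ=2: eigenvector (1, 0, 0).
λ=-6: eigenvector (-3, 1, -2).
λ=-3: eigenvector (-2, 2, -3).
P = [[1, -3, -2], [0, 1, 2], [0, -2, -3]], D = diag(2, -6, -3), P⁻¹ = [[1, -5, -4], [0, -3, -2], [0, 2, 1]].
M⁴ = P·diag(16, 1296, 81)·P⁻¹ = [[16, 11260, 7550], [0, -3564, -2430], [0, 7290, 4941]].
The requested entry is 4941.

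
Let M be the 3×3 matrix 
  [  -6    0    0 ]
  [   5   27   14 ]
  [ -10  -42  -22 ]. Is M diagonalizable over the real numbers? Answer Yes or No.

Characteristic polynomial: p(t) = t^3 + t^2 - 36t - 36 = (t - 6)(t + 1)(t + 6).
All 3 eigenvalues are distinct, so M is diagonalizable.

Yes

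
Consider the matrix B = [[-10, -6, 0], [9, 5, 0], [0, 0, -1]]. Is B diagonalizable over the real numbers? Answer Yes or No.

Yes

Characteristic polynomial: p(s) = s^3 + 6s^2 + 9s + 4 = (s + 1)^2(s + 4).
s = -1 has algebraic multiplicity 2; rank(B + 1I) = 1, so geometric multiplicity = 2.
Every eigenvalue has geometric = algebraic multiplicity, so B is diagonalizable.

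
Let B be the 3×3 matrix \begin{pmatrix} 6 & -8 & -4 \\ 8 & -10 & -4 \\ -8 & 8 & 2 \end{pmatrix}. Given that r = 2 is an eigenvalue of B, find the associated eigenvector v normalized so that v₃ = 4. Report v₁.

B − 2I = [[4, -8, -4], [8, -12, -4], [-8, 8, 0]].
Solving (B − 2I)v = 0 gives the eigenspace spanned by (-4, -4, 4).
With v₃ = 4, v = (-4, -4, 4), so v₁ = -4.

-4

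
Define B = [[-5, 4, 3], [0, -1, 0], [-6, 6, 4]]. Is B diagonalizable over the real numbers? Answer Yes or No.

Characteristic polynomial: p(λ) = λ^3 + 2λ^2 - λ - 2 = (λ - 1)(λ + 1)(λ + 2).
All 3 eigenvalues are distinct, so B is diagonalizable.

Yes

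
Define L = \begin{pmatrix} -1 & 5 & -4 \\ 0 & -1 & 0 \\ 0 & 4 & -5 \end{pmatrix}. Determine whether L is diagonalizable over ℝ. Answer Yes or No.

Characteristic polynomial: p(μ) = μ^3 + 7μ^2 + 11μ + 5 = (μ + 1)^2(μ + 5).
μ = -1 has algebraic multiplicity 2; rank(L + 1I) = 2, so geometric multiplicity = 1.
Geometric multiplicity < algebraic multiplicity, so L is not diagonalizable.

No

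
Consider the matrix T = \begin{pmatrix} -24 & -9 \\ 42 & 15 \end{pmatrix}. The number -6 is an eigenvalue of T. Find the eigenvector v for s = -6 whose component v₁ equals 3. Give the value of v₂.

T + 6I = [[-18, -9], [42, 21]].
Solving (T + 6I)v = 0 gives the eigenspace spanned by (3, -6).
With v₁ = 3, v = (3, -6), so v₂ = -6.

-6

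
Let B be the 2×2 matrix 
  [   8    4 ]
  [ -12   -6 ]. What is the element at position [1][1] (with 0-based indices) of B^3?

-24

Characteristic polynomial: λ^2 - 2λ = λ(λ - 2), so the eigenvalues are 0, 2.
λ=2: eigenvector (2, -3).
λ=0: eigenvector (1, -2).
P = [[2, 1], [-3, -2]], D = diag(2, 0), P⁻¹ = [[2, 1], [-3, -2]].
B³ = P·diag(8, 0)·P⁻¹ = [[32, 16], [-48, -24]].
The requested entry is -24.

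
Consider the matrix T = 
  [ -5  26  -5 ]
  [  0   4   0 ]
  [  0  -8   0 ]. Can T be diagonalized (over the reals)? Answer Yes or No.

Characteristic polynomial: p(r) = r^3 + r^2 - 20r = r(r - 4)(r + 5).
All 3 eigenvalues are distinct, so T is diagonalizable.

Yes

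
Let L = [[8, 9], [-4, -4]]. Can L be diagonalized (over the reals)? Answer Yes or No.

Characteristic polynomial: p(s) = s^2 - 4s + 4 = (s - 2)^2.
s = 2 has algebraic multiplicity 2; rank(L − 2I) = 1, so geometric multiplicity = 1.
Geometric multiplicity < algebraic multiplicity, so L is not diagonalizable.

No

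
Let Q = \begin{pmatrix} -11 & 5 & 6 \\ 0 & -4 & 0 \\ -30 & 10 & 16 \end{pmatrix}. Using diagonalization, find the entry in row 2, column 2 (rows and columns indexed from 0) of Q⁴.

Characteristic polynomial: μ^3 - μ^2 - 16μ + 16 = (μ - 4)(μ - 1)(μ + 4), so the eigenvalues are -4, 1, 4.
μ=1: eigenvector (1, 0, 2).
μ=4: eigenvector (2, 0, 5).
μ=-4: eigenvector (-1, 1, -2).
P = [[1, 2, -1], [0, 0, 1], [2, 5, -2]], D = diag(1, 4, -4), P⁻¹ = [[5, 1, -2], [-2, 0, 1], [0, 1, 0]].
Q⁴ = P·diag(1, 256, 256)·P⁻¹ = [[-1019, -255, 510], [0, 256, 0], [-2550, -510, 1276]].
The requested entry is 1276.

1276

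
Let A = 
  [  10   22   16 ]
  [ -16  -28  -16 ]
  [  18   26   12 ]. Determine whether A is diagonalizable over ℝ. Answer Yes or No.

Characteristic polynomial: p(s) = s^3 + 6s^2 - 16s - 96 = (s - 4)(s + 4)(s + 6).
All 3 eigenvalues are distinct, so A is diagonalizable.

Yes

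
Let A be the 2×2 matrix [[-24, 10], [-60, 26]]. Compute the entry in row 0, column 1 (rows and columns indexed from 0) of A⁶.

Characteristic polynomial: r^2 - 2r - 24 = (r - 6)(r + 4), so the eigenvalues are -4, 6.
r=6: eigenvector (1, 3).
r=-4: eigenvector (-1, -2).
P = [[1, -1], [3, -2]], D = diag(6, -4), P⁻¹ = [[-2, 1], [-3, 1]].
A⁶ = P·diag(46656, 4096)·P⁻¹ = [[-81024, 42560], [-255360, 131776]].
The requested entry is 42560.

42560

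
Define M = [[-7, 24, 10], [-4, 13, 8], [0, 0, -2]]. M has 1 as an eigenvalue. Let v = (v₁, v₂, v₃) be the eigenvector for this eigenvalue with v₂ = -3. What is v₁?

M − 1I = [[-8, 24, 10], [-4, 12, 8], [0, 0, -3]].
Solving (M − 1I)v = 0 gives the eigenspace spanned by (-9, -3, 0).
With v₂ = -3, v = (-9, -3, 0), so v₁ = -9.

-9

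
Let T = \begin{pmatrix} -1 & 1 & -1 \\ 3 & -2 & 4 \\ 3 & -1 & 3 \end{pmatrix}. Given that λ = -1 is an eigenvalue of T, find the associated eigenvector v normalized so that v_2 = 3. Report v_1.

-3

T + 1I = [[0, 1, -1], [3, -1, 4], [3, -1, 4]].
Solving (T + 1I)v = 0 gives the eigenspace spanned by (-3, 3, 3).
With v_2 = 3, v = (-3, 3, 3), so v_1 = -3.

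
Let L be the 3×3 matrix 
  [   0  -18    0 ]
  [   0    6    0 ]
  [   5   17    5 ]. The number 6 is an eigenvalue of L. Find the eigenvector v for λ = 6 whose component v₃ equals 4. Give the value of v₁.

L − 6I = [[-6, -18, 0], [0, 0, 0], [5, 17, -1]].
Solving (L − 6I)v = 0 gives the eigenspace spanned by (-6, 2, 4).
With v₃ = 4, v = (-6, 2, 4), so v₁ = -6.

-6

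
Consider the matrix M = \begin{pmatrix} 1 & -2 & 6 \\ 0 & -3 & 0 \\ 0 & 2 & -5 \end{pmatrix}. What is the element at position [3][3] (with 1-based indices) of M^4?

625

Characteristic polynomial: s^3 + 7s^2 + 7s - 15 = (s - 1)(s + 3)(s + 5), so the eigenvalues are -5, -3, 1.
s=1: eigenvector (1, 0, 0).
s=-3: eigenvector (-1, 1, 1).
s=-5: eigenvector (-1, 0, 1).
P = [[1, -1, -1], [0, 1, 0], [0, 1, 1]], D = diag(1, -3, -5), P⁻¹ = [[1, 0, 1], [0, 1, 0], [0, -1, 1]].
M⁴ = P·diag(1, 81, 625)·P⁻¹ = [[1, 544, -624], [0, 81, 0], [0, -544, 625]].
The requested entry is 625.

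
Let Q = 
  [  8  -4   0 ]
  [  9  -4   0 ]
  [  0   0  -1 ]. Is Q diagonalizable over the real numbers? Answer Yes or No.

Characteristic polynomial: p(s) = s^3 - 3s^2 + 4 = (s - 2)^2(s + 1).
s = 2 has algebraic multiplicity 2; rank(Q − 2I) = 2, so geometric multiplicity = 1.
Geometric multiplicity < algebraic multiplicity, so Q is not diagonalizable.

No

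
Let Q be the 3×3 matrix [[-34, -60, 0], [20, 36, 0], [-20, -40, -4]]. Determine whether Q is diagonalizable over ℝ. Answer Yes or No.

Characteristic polynomial: p(μ) = μ^3 + 2μ^2 - 32μ - 96 = (μ - 6)(μ + 4)^2.
μ = -4 has algebraic multiplicity 2; rank(Q + 4I) = 1, so geometric multiplicity = 2.
Every eigenvalue has geometric = algebraic multiplicity, so Q is diagonalizable.

Yes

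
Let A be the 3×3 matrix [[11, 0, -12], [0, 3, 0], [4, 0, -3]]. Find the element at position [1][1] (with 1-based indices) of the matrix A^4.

2257

Characteristic polynomial: μ^3 - 11μ^2 + 39μ - 45 = (μ - 5)(μ - 3)^2, so the eigenvalues are 3, 3, 5.
μ=5: eigenvector (2, 0, 1).
μ=3: eigenvector (0, 1, 0).
μ=3: eigenvector (-3, 0, -2).
P = [[2, 0, -3], [0, 1, 0], [1, 0, -2]], D = diag(5, 3, 3), P⁻¹ = [[2, 0, -3], [0, 1, 0], [1, 0, -2]].
A⁴ = P·diag(625, 81, 81)·P⁻¹ = [[2257, 0, -3264], [0, 81, 0], [1088, 0, -1551]].
The requested entry is 2257.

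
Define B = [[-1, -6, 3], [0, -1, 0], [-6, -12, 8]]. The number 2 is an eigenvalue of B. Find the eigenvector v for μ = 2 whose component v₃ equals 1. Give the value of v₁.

B − 2I = [[-3, -6, 3], [0, -3, 0], [-6, -12, 6]].
Solving (B − 2I)v = 0 gives the eigenspace spanned by (1, 0, 1).
With v₃ = 1, v = (1, 0, 1), so v₁ = 1.

1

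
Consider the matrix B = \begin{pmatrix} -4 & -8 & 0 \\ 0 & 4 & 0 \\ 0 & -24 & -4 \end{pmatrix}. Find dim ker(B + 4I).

B + 4I = [[0, -8, 0], [0, 8, 0], [0, -24, 0]].
This matrix has rank 1, so its null space has dimension 3 − 1 = 2.

2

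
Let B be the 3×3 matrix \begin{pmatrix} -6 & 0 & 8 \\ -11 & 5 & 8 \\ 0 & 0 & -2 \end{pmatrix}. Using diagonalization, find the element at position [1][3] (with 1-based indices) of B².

-64

Characteristic polynomial: μ^3 + 3μ^2 - 28μ - 60 = (μ - 5)(μ + 2)(μ + 6), so the eigenvalues are -6, -2, 5.
μ=-6: eigenvector (1, 1, 0).
μ=5: eigenvector (0, 1, 0).
μ=-2: eigenvector (2, 2, 1).
P = [[1, 0, 2], [1, 1, 2], [0, 0, 1]], D = diag(-6, 5, -2), P⁻¹ = [[1, 0, -2], [-1, 1, 0], [0, 0, 1]].
B² = P·diag(36, 25, 4)·P⁻¹ = [[36, 0, -64], [11, 25, -64], [0, 0, 4]].
The requested entry is -64.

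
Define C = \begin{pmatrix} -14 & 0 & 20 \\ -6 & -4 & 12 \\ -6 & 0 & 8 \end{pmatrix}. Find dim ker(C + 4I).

2

C + 4I = [[-10, 0, 20], [-6, 0, 12], [-6, 0, 12]].
This matrix has rank 1, so its null space has dimension 3 − 1 = 2.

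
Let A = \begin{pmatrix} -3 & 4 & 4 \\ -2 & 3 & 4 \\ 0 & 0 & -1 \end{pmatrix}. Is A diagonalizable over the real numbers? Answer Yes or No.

Yes

Characteristic polynomial: p(r) = r^3 + r^2 - r - 1 = (r - 1)(r + 1)^2.
r = -1 has algebraic multiplicity 2; rank(A + 1I) = 1, so geometric multiplicity = 2.
Every eigenvalue has geometric = algebraic multiplicity, so A is diagonalizable.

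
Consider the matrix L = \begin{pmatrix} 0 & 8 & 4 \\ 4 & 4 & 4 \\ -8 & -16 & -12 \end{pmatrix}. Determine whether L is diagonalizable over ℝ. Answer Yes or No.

Characteristic polynomial: p(r) = r^3 + 8r^2 + 16r = r(r + 4)^2.
r = -4 has algebraic multiplicity 2; rank(L + 4I) = 1, so geometric multiplicity = 2.
Every eigenvalue has geometric = algebraic multiplicity, so L is diagonalizable.

Yes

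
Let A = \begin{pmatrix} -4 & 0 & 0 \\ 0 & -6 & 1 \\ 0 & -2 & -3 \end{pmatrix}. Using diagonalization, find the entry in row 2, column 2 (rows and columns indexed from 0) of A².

7

Characteristic polynomial: t^3 + 13t^2 + 56t + 80 = (t + 4)^2(t + 5), so the eigenvalues are -5, -4, -4.
t=-4: eigenvector (0, -1, -2).
t=-4: eigenvector (1, 0, 0).
t=-5: eigenvector (0, 1, 1).
P = [[0, 1, 0], [-1, 0, 1], [-2, 0, 1]], D = diag(-4, -4, -5), P⁻¹ = [[0, 1, -1], [1, 0, 0], [0, 2, -1]].
A² = P·diag(16, 16, 25)·P⁻¹ = [[16, 0, 0], [0, 34, -9], [0, 18, 7]].
The requested entry is 7.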